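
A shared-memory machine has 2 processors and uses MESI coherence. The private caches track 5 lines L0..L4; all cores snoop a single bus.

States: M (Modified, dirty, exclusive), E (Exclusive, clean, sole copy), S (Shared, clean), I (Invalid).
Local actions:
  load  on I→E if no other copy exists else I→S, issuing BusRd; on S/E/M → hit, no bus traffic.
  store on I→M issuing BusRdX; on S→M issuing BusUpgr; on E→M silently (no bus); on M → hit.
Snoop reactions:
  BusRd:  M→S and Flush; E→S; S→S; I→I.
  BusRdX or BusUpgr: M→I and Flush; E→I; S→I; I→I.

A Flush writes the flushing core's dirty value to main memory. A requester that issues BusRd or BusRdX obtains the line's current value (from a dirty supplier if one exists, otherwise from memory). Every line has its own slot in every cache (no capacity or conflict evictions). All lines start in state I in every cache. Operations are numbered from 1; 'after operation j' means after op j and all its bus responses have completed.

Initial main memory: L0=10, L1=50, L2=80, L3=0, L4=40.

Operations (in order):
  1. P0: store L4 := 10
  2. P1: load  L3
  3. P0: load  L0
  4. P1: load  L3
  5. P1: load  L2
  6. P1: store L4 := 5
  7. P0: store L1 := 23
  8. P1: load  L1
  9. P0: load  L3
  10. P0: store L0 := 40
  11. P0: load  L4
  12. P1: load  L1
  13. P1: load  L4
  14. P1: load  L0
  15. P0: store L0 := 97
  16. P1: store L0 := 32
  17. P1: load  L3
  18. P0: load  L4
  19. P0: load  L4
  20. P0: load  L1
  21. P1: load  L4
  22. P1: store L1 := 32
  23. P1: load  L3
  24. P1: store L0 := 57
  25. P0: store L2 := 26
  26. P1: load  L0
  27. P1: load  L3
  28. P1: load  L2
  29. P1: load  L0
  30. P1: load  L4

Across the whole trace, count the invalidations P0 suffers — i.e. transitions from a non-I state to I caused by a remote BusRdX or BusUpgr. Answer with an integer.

step 1: P0: store L4 := 10  ⟶  MI  (L4)  txn=BusRdX  M[L4]=40
step 2: P1: load  L3  ⟶  IE  (L3)  txn=BusRd  M[L3]=0
step 3: P0: load  L0  ⟶  EI  (L0)  txn=BusRd  M[L0]=10
step 4: P1: load  L3  ⟶  IE  (L3)  txn=∅  M[L3]=0
step 5: P1: load  L2  ⟶  IE  (L2)  txn=BusRd  M[L2]=80
step 6: P1: store L4 := 5  ⟶  IM  (L4)  txn=BusRdX+Flush  M[L4]=10
step 7: P0: store L1 := 23  ⟶  MI  (L1)  txn=BusRdX  M[L1]=50
step 8: P1: load  L1  ⟶  SS  (L1)  txn=BusRd+Flush  M[L1]=23
step 9: P0: load  L3  ⟶  SS  (L3)  txn=BusRd  M[L3]=0
step 10: P0: store L0 := 40  ⟶  MI  (L0)  txn=∅  M[L0]=10
step 11: P0: load  L4  ⟶  SS  (L4)  txn=BusRd+Flush  M[L4]=5
step 12: P1: load  L1  ⟶  SS  (L1)  txn=∅  M[L1]=23
step 13: P1: load  L4  ⟶  SS  (L4)  txn=∅  M[L4]=5
step 14: P1: load  L0  ⟶  SS  (L0)  txn=BusRd+Flush  M[L0]=40
step 15: P0: store L0 := 97  ⟶  MI  (L0)  txn=BusUpgr  M[L0]=40
step 16: P1: store L0 := 32  ⟶  IM  (L0)  txn=BusRdX+Flush  M[L0]=97
step 17: P1: load  L3  ⟶  SS  (L3)  txn=∅  M[L3]=0
step 18: P0: load  L4  ⟶  SS  (L4)  txn=∅  M[L4]=5
step 19: P0: load  L4  ⟶  SS  (L4)  txn=∅  M[L4]=5
step 20: P0: load  L1  ⟶  SS  (L1)  txn=∅  M[L1]=23
step 21: P1: load  L4  ⟶  SS  (L4)  txn=∅  M[L4]=5
step 22: P1: store L1 := 32  ⟶  IM  (L1)  txn=BusUpgr  M[L1]=23
step 23: P1: load  L3  ⟶  SS  (L3)  txn=∅  M[L3]=0
step 24: P1: store L0 := 57  ⟶  IM  (L0)  txn=∅  M[L0]=97
step 25: P0: store L2 := 26  ⟶  MI  (L2)  txn=BusRdX  M[L2]=80
step 26: P1: load  L0  ⟶  IM  (L0)  txn=∅  M[L0]=97
step 27: P1: load  L3  ⟶  SS  (L3)  txn=∅  M[L3]=0
step 28: P1: load  L2  ⟶  SS  (L2)  txn=BusRd+Flush  M[L2]=26
step 29: P1: load  L0  ⟶  IM  (L0)  txn=∅  M[L0]=97
step 30: P1: load  L4  ⟶  SS  (L4)  txn=∅  M[L4]=5

invalidations = 3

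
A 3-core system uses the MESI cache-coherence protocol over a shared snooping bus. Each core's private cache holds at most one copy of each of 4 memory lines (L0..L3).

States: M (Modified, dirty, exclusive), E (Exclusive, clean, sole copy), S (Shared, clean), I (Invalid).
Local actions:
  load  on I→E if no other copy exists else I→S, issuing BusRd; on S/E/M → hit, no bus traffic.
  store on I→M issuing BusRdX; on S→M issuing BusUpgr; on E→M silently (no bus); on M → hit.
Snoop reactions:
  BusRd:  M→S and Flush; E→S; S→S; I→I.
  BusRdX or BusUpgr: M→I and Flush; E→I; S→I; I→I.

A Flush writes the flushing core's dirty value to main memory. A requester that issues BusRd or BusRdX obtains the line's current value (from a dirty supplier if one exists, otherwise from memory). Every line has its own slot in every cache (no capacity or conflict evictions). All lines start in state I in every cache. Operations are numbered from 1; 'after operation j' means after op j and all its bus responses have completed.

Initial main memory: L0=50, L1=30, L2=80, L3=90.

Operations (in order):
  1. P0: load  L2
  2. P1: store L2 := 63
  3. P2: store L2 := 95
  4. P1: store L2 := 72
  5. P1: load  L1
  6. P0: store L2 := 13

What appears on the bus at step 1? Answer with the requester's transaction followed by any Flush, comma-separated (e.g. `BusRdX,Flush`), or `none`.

1. P0: load  L2  bus=[BusRd]  L2: P0=E P1=I P2=I  mem[L2]=80
2. P1: store L2 := 63  bus=[BusRdX]  L2: P0=I P1=M P2=I  mem[L2]=80
3. P2: store L2 := 95  bus=[BusRdX,Flush]  L2: P0=I P1=I P2=M  mem[L2]=63
4. P1: store L2 := 72  bus=[BusRdX,Flush]  L2: P0=I P1=M P2=I  mem[L2]=95
5. P1: load  L1  bus=[BusRd]  L1: P0=I P1=E P2=I  mem[L1]=30
6. P0: store L2 := 13  bus=[BusRdX,Flush]  L2: P0=M P1=I P2=I  mem[L2]=72

bus = BusRd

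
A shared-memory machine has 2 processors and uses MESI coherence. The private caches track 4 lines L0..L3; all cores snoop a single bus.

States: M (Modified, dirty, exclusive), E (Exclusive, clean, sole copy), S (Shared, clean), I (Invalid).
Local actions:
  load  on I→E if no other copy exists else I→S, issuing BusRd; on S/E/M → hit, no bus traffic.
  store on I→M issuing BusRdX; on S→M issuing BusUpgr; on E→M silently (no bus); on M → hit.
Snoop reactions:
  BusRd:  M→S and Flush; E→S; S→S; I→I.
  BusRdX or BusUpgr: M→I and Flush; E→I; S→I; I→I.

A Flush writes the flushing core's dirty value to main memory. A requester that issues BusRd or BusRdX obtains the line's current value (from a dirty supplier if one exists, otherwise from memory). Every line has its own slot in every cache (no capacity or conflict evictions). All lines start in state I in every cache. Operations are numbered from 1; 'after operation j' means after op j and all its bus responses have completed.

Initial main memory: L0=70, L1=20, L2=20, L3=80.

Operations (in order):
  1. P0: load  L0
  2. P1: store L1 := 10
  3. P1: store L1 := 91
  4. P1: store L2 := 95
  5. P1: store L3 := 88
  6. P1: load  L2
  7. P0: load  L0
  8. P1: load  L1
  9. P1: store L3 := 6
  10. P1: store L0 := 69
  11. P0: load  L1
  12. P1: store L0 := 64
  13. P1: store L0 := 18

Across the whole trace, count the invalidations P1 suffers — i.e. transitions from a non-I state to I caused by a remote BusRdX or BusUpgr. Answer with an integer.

invalidations = 0

[1] P0: load  L0 | P0:E(70), P1:I | bus: BusRd
[2] P1: store L1 := 10 | P0:I, P1:M(10) | bus: BusRdX
[3] P1: store L1 := 91 | P0:I, P1:M(91) | bus: none
[4] P1: store L2 := 95 | P0:I, P1:M(95) | bus: BusRdX
[5] P1: store L3 := 88 | P0:I, P1:M(88) | bus: BusRdX
[6] P1: load  L2 | P0:I, P1:M(95) | bus: none
[7] P0: load  L0 | P0:E(70), P1:I | bus: none
[8] P1: load  L1 | P0:I, P1:M(91) | bus: none
[9] P1: store L3 := 6 | P0:I, P1:M(6) | bus: none
[10] P1: store L0 := 69 | P0:I, P1:M(69) | bus: BusRdX
[11] P0: load  L1 | P0:S(91), P1:S(91) | bus: BusRd,Flush
[12] P1: store L0 := 64 | P0:I, P1:M(64) | bus: none
[13] P1: store L0 := 18 | P0:I, P1:M(18) | bus: none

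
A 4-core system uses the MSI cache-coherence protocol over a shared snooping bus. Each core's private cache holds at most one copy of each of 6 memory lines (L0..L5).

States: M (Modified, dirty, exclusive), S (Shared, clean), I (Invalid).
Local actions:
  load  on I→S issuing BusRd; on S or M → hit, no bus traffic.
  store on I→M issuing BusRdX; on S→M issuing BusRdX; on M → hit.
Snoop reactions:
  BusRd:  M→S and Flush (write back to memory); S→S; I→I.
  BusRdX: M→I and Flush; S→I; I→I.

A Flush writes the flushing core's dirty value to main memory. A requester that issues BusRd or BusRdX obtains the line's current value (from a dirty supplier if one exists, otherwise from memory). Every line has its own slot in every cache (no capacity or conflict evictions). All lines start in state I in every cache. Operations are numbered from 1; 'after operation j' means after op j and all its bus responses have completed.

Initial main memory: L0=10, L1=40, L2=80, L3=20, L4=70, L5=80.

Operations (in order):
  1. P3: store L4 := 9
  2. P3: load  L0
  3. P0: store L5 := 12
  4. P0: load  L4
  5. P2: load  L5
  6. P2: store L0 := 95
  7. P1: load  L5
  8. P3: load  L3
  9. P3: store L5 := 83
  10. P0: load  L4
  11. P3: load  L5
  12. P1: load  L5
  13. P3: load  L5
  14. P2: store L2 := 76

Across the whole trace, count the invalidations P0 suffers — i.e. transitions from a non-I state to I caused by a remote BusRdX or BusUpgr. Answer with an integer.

step 1: P3: store L4 := 9  ⟶  IIIM  (L4)  txn=BusRdX  M[L4]=70
step 2: P3: load  L0  ⟶  IIIS  (L0)  txn=BusRd  M[L0]=10
step 3: P0: store L5 := 12  ⟶  MIII  (L5)  txn=BusRdX  M[L5]=80
step 4: P0: load  L4  ⟶  SIIS  (L4)  txn=BusRd+Flush  M[L4]=9
step 5: P2: load  L5  ⟶  SISI  (L5)  txn=BusRd+Flush  M[L5]=12
step 6: P2: store L0 := 95  ⟶  IIMI  (L0)  txn=BusRdX  M[L0]=10
step 7: P1: load  L5  ⟶  SSSI  (L5)  txn=BusRd  M[L5]=12
step 8: P3: load  L3  ⟶  IIIS  (L3)  txn=BusRd  M[L3]=20
step 9: P3: store L5 := 83  ⟶  IIIM  (L5)  txn=BusRdX  M[L5]=12
step 10: P0: load  L4  ⟶  SIIS  (L4)  txn=∅  M[L4]=9
step 11: P3: load  L5  ⟶  IIIM  (L5)  txn=∅  M[L5]=12
step 12: P1: load  L5  ⟶  ISIS  (L5)  txn=BusRd+Flush  M[L5]=83
step 13: P3: load  L5  ⟶  ISIS  (L5)  txn=∅  M[L5]=83
step 14: P2: store L2 := 76  ⟶  IIMI  (L2)  txn=BusRdX  M[L2]=80

invalidations = 1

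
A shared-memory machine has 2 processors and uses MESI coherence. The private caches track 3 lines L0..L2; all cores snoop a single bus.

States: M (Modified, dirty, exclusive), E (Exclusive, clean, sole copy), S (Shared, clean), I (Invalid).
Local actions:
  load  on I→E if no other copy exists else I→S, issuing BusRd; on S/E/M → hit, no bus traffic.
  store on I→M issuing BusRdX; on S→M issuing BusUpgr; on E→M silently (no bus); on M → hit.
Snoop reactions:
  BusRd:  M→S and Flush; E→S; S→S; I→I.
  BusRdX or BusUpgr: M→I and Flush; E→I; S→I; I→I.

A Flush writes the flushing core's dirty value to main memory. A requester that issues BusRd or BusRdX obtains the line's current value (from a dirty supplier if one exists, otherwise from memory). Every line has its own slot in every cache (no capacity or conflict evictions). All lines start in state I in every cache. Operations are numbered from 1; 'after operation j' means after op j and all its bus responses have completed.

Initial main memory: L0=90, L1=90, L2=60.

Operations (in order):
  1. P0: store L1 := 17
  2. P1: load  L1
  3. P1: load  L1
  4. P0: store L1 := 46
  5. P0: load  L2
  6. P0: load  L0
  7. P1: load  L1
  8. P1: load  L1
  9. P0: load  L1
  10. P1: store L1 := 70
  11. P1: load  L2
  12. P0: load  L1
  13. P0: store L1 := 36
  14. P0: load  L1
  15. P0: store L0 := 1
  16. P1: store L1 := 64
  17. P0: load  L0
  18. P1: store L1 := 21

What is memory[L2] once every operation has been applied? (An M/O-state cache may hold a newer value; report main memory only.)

memory[L2] = 60

step 1: P0: store L1 := 17  ⟶  MI  (L1)  txn=BusRdX  M[L1]=90
step 2: P1: load  L1  ⟶  SS  (L1)  txn=BusRd+Flush  M[L1]=17
step 3: P1: load  L1  ⟶  SS  (L1)  txn=∅  M[L1]=17
step 4: P0: store L1 := 46  ⟶  MI  (L1)  txn=BusUpgr  M[L1]=17
step 5: P0: load  L2  ⟶  EI  (L2)  txn=BusRd  M[L2]=60
step 6: P0: load  L0  ⟶  EI  (L0)  txn=BusRd  M[L0]=90
step 7: P1: load  L1  ⟶  SS  (L1)  txn=BusRd+Flush  M[L1]=46
step 8: P1: load  L1  ⟶  SS  (L1)  txn=∅  M[L1]=46
step 9: P0: load  L1  ⟶  SS  (L1)  txn=∅  M[L1]=46
step 10: P1: store L1 := 70  ⟶  IM  (L1)  txn=BusUpgr  M[L1]=46
step 11: P1: load  L2  ⟶  SS  (L2)  txn=BusRd  M[L2]=60
step 12: P0: load  L1  ⟶  SS  (L1)  txn=BusRd+Flush  M[L1]=70
step 13: P0: store L1 := 36  ⟶  MI  (L1)  txn=BusUpgr  M[L1]=70
step 14: P0: load  L1  ⟶  MI  (L1)  txn=∅  M[L1]=70
step 15: P0: store L0 := 1  ⟶  MI  (L0)  txn=∅  M[L0]=90
step 16: P1: store L1 := 64  ⟶  IM  (L1)  txn=BusRdX+Flush  M[L1]=36
step 17: P0: load  L0  ⟶  MI  (L0)  txn=∅  M[L0]=90
step 18: P1: store L1 := 21  ⟶  IM  (L1)  txn=∅  M[L1]=36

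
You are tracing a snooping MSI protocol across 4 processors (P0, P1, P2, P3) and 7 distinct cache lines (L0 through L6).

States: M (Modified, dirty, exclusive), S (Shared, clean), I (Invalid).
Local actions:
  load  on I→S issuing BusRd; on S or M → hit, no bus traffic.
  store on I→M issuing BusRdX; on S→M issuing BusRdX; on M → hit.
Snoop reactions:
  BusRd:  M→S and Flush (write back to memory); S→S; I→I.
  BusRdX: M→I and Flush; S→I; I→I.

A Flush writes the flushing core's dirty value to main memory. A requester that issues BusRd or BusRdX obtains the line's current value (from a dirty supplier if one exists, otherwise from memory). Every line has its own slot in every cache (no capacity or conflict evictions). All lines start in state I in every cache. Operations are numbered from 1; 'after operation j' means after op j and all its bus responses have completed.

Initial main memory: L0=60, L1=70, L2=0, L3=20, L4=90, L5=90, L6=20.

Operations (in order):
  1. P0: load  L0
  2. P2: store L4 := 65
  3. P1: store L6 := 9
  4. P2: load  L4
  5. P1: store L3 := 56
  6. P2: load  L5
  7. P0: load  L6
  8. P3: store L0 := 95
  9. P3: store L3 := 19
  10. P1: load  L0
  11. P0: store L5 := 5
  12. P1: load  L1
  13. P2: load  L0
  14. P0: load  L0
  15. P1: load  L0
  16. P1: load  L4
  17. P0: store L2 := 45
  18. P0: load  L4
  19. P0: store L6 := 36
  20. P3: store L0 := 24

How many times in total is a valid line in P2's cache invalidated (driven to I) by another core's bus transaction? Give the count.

invalidations = 2

[1] P0: load  L0 | P0:S(60), P1:I, P2:I, P3:I | bus: BusRd
[2] P2: store L4 := 65 | P0:I, P1:I, P2:M(65), P3:I | bus: BusRdX
[3] P1: store L6 := 9 | P0:I, P1:M(9), P2:I, P3:I | bus: BusRdX
[4] P2: load  L4 | P0:I, P1:I, P2:M(65), P3:I | bus: none
[5] P1: store L3 := 56 | P0:I, P1:M(56), P2:I, P3:I | bus: BusRdX
[6] P2: load  L5 | P0:I, P1:I, P2:S(90), P3:I | bus: BusRd
[7] P0: load  L6 | P0:S(9), P1:S(9), P2:I, P3:I | bus: BusRd,Flush
[8] P3: store L0 := 95 | P0:I, P1:I, P2:I, P3:M(95) | bus: BusRdX
[9] P3: store L3 := 19 | P0:I, P1:I, P2:I, P3:M(19) | bus: BusRdX,Flush
[10] P1: load  L0 | P0:I, P1:S(95), P2:I, P3:S(95) | bus: BusRd,Flush
[11] P0: store L5 := 5 | P0:M(5), P1:I, P2:I, P3:I | bus: BusRdX
[12] P1: load  L1 | P0:I, P1:S(70), P2:I, P3:I | bus: BusRd
[13] P2: load  L0 | P0:I, P1:S(95), P2:S(95), P3:S(95) | bus: BusRd
[14] P0: load  L0 | P0:S(95), P1:S(95), P2:S(95), P3:S(95) | bus: BusRd
[15] P1: load  L0 | P0:S(95), P1:S(95), P2:S(95), P3:S(95) | bus: none
[16] P1: load  L4 | P0:I, P1:S(65), P2:S(65), P3:I | bus: BusRd,Flush
[17] P0: store L2 := 45 | P0:M(45), P1:I, P2:I, P3:I | bus: BusRdX
[18] P0: load  L4 | P0:S(65), P1:S(65), P2:S(65), P3:I | bus: BusRd
[19] P0: store L6 := 36 | P0:M(36), P1:I, P2:I, P3:I | bus: BusRdX
[20] P3: store L0 := 24 | P0:I, P1:I, P2:I, P3:M(24) | bus: BusRdX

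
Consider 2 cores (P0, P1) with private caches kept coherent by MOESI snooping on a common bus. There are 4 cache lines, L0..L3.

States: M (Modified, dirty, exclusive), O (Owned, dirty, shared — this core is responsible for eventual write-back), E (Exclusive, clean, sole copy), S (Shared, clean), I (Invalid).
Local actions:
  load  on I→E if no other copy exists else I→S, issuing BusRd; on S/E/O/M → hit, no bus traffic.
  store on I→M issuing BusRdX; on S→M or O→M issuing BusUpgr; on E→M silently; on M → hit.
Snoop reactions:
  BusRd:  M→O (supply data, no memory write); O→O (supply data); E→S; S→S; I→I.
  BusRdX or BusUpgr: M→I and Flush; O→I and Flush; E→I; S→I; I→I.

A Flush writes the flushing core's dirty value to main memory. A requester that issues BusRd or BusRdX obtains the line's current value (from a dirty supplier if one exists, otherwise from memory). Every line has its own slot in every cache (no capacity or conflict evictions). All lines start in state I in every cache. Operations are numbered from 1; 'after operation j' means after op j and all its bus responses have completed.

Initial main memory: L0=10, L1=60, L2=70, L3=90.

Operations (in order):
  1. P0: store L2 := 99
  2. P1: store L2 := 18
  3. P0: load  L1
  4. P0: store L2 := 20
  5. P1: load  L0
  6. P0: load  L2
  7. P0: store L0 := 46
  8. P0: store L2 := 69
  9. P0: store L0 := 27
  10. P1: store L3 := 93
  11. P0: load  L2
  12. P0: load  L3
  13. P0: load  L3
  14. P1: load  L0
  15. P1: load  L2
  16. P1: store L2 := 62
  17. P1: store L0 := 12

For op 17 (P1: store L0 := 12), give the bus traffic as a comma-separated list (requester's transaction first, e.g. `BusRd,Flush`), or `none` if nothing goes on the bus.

step 1: P0: store L2 := 99  ⟶  MI  (L2)  txn=BusRdX  M[L2]=70
step 2: P1: store L2 := 18  ⟶  IM  (L2)  txn=BusRdX+Flush  M[L2]=99
step 3: P0: load  L1  ⟶  EI  (L1)  txn=BusRd  M[L1]=60
step 4: P0: store L2 := 20  ⟶  MI  (L2)  txn=BusRdX+Flush  M[L2]=18
step 5: P1: load  L0  ⟶  IE  (L0)  txn=BusRd  M[L0]=10
step 6: P0: load  L2  ⟶  MI  (L2)  txn=∅  M[L2]=18
step 7: P0: store L0 := 46  ⟶  MI  (L0)  txn=BusRdX  M[L0]=10
step 8: P0: store L2 := 69  ⟶  MI  (L2)  txn=∅  M[L2]=18
step 9: P0: store L0 := 27  ⟶  MI  (L0)  txn=∅  M[L0]=10
step 10: P1: store L3 := 93  ⟶  IM  (L3)  txn=BusRdX  M[L3]=90
step 11: P0: load  L2  ⟶  MI  (L2)  txn=∅  M[L2]=18
step 12: P0: load  L3  ⟶  SO  (L3)  txn=BusRd  M[L3]=90
step 13: P0: load  L3  ⟶  SO  (L3)  txn=∅  M[L3]=90
step 14: P1: load  L0  ⟶  OS  (L0)  txn=BusRd  M[L0]=10
step 15: P1: load  L2  ⟶  OS  (L2)  txn=BusRd  M[L2]=18
step 16: P1: store L2 := 62  ⟶  IM  (L2)  txn=BusUpgr+Flush  M[L2]=69
step 17: P1: store L0 := 12  ⟶  IM  (L0)  txn=BusUpgr+Flush  M[L0]=27

bus = BusUpgr,Flush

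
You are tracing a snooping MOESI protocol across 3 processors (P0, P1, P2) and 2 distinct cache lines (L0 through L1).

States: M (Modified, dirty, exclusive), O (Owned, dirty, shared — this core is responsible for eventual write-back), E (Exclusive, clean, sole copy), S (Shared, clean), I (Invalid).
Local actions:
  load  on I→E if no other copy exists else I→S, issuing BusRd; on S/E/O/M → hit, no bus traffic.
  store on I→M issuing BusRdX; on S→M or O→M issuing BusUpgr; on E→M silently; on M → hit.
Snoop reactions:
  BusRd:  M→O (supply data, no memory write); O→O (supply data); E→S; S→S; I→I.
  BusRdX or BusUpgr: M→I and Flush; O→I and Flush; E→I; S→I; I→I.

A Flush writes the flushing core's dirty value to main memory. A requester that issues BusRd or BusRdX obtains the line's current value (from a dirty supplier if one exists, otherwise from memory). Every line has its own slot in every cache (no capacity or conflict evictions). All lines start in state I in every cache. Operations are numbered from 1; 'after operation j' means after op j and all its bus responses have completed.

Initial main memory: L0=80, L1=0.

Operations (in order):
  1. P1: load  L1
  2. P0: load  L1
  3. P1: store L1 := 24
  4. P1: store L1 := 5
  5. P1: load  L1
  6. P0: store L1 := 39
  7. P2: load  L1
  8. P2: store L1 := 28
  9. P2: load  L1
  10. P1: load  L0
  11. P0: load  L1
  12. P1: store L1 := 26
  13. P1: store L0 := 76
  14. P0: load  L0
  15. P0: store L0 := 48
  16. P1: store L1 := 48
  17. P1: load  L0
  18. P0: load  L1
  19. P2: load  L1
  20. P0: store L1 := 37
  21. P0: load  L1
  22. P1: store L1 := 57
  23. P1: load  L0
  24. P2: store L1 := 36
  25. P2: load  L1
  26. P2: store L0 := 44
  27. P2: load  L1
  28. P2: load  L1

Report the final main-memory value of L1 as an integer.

memory[L1] = 57

1. P1: load  L1  bus=[BusRd]  L1: P0=I P1=E P2=I  mem[L1]=0
2. P0: load  L1  bus=[BusRd]  L1: P0=S P1=S P2=I  mem[L1]=0
3. P1: store L1 := 24  bus=[BusUpgr]  L1: P0=I P1=M P2=I  mem[L1]=0
4. P1: store L1 := 5  bus=[-]  L1: P0=I P1=M P2=I  mem[L1]=0
5. P1: load  L1  bus=[-]  L1: P0=I P1=M P2=I  mem[L1]=0
6. P0: store L1 := 39  bus=[BusRdX,Flush]  L1: P0=M P1=I P2=I  mem[L1]=5
7. P2: load  L1  bus=[BusRd]  L1: P0=O P1=I P2=S  mem[L1]=5
8. P2: store L1 := 28  bus=[BusUpgr,Flush]  L1: P0=I P1=I P2=M  mem[L1]=39
9. P2: load  L1  bus=[-]  L1: P0=I P1=I P2=M  mem[L1]=39
10. P1: load  L0  bus=[BusRd]  L0: P0=I P1=E P2=I  mem[L0]=80
11. P0: load  L1  bus=[BusRd]  L1: P0=S P1=I P2=O  mem[L1]=39
12. P1: store L1 := 26  bus=[BusRdX,Flush]  L1: P0=I P1=M P2=I  mem[L1]=28
13. P1: store L0 := 76  bus=[-]  L0: P0=I P1=M P2=I  mem[L0]=80
14. P0: load  L0  bus=[BusRd]  L0: P0=S P1=O P2=I  mem[L0]=80
15. P0: store L0 := 48  bus=[BusUpgr,Flush]  L0: P0=M P1=I P2=I  mem[L0]=76
16. P1: store L1 := 48  bus=[-]  L1: P0=I P1=M P2=I  mem[L1]=28
17. P1: load  L0  bus=[BusRd]  L0: P0=O P1=S P2=I  mem[L0]=76
18. P0: load  L1  bus=[BusRd]  L1: P0=S P1=O P2=I  mem[L1]=28
19. P2: load  L1  bus=[BusRd]  L1: P0=S P1=O P2=S  mem[L1]=28
20. P0: store L1 := 37  bus=[BusUpgr,Flush]  L1: P0=M P1=I P2=I  mem[L1]=48
21. P0: load  L1  bus=[-]  L1: P0=M P1=I P2=I  mem[L1]=48
22. P1: store L1 := 57  bus=[BusRdX,Flush]  L1: P0=I P1=M P2=I  mem[L1]=37
23. P1: load  L0  bus=[-]  L0: P0=O P1=S P2=I  mem[L0]=76
24. P2: store L1 := 36  bus=[BusRdX,Flush]  L1: P0=I P1=I P2=M  mem[L1]=57
25. P2: load  L1  bus=[-]  L1: P0=I P1=I P2=M  mem[L1]=57
26. P2: store L0 := 44  bus=[BusRdX,Flush]  L0: P0=I P1=I P2=M  mem[L0]=48
27. P2: load  L1  bus=[-]  L1: P0=I P1=I P2=M  mem[L1]=57
28. P2: load  L1  bus=[-]  L1: P0=I P1=I P2=M  mem[L1]=57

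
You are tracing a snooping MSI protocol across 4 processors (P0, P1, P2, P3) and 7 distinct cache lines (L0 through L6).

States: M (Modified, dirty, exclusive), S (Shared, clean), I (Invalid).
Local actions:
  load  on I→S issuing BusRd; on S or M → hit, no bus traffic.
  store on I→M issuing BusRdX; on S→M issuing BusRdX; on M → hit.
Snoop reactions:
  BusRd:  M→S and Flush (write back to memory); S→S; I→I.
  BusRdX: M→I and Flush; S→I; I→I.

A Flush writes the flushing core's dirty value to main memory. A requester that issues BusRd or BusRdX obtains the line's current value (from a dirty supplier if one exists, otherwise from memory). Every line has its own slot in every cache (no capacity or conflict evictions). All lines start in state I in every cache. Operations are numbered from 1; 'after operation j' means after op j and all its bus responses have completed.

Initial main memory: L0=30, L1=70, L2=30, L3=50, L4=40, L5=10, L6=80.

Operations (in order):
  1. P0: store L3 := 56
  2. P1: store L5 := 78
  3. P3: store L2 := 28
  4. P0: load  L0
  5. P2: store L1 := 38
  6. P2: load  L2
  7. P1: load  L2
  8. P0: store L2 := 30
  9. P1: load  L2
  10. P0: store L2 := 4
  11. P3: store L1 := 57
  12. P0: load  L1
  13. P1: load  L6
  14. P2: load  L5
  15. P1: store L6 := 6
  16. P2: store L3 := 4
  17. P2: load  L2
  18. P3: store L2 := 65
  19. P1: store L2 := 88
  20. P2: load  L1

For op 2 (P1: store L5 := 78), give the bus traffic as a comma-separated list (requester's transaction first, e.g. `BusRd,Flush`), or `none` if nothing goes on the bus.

1. P0: store L3 := 56  bus=[BusRdX]  L3: P0=M P1=I P2=I P3=I  mem[L3]=50
2. P1: store L5 := 78  bus=[BusRdX]  L5: P0=I P1=M P2=I P3=I  mem[L5]=10
3. P3: store L2 := 28  bus=[BusRdX]  L2: P0=I P1=I P2=I P3=M  mem[L2]=30
4. P0: load  L0  bus=[BusRd]  L0: P0=S P1=I P2=I P3=I  mem[L0]=30
5. P2: store L1 := 38  bus=[BusRdX]  L1: P0=I P1=I P2=M P3=I  mem[L1]=70
6. P2: load  L2  bus=[BusRd,Flush]  L2: P0=I P1=I P2=S P3=S  mem[L2]=28
7. P1: load  L2  bus=[BusRd]  L2: P0=I P1=S P2=S P3=S  mem[L2]=28
8. P0: store L2 := 30  bus=[BusRdX]  L2: P0=M P1=I P2=I P3=I  mem[L2]=28
9. P1: load  L2  bus=[BusRd,Flush]  L2: P0=S P1=S P2=I P3=I  mem[L2]=30
10. P0: store L2 := 4  bus=[BusRdX]  L2: P0=M P1=I P2=I P3=I  mem[L2]=30
11. P3: store L1 := 57  bus=[BusRdX,Flush]  L1: P0=I P1=I P2=I P3=M  mem[L1]=38
12. P0: load  L1  bus=[BusRd,Flush]  L1: P0=S P1=I P2=I P3=S  mem[L1]=57
13. P1: load  L6  bus=[BusRd]  L6: P0=I P1=S P2=I P3=I  mem[L6]=80
14. P2: load  L5  bus=[BusRd,Flush]  L5: P0=I P1=S P2=S P3=I  mem[L5]=78
15. P1: store L6 := 6  bus=[BusRdX]  L6: P0=I P1=M P2=I P3=I  mem[L6]=80
16. P2: store L3 := 4  bus=[BusRdX,Flush]  L3: P0=I P1=I P2=M P3=I  mem[L3]=56
17. P2: load  L2  bus=[BusRd,Flush]  L2: P0=S P1=I P2=S P3=I  mem[L2]=4
18. P3: store L2 := 65  bus=[BusRdX]  L2: P0=I P1=I P2=I P3=M  mem[L2]=4
19. P1: store L2 := 88  bus=[BusRdX,Flush]  L2: P0=I P1=M P2=I P3=I  mem[L2]=65
20. P2: load  L1  bus=[BusRd]  L1: P0=S P1=I P2=S P3=S  mem[L1]=57

bus = BusRdX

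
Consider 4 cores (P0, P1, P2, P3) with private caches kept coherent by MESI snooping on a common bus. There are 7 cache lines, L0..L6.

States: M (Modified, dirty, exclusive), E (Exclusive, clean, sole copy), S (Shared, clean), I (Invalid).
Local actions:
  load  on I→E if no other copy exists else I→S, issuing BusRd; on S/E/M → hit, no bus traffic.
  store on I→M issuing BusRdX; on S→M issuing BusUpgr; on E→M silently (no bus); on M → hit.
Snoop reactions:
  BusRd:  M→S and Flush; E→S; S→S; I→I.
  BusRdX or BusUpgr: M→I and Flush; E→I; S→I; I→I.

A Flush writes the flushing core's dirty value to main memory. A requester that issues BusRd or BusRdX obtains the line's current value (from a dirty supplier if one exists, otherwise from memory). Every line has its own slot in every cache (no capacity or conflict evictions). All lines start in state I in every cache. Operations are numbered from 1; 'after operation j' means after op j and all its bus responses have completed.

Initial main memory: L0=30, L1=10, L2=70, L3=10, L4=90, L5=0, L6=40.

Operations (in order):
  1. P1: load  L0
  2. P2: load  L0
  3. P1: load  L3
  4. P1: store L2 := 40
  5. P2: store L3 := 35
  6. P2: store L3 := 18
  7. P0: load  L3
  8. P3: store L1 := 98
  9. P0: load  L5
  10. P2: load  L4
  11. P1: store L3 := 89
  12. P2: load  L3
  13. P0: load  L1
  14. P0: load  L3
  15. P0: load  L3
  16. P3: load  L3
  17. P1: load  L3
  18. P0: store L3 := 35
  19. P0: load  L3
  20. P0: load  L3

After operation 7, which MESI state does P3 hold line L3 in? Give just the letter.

step 1: P1: load  L0  ⟶  IEII  (L0)  txn=BusRd  M[L0]=30
step 2: P2: load  L0  ⟶  ISSI  (L0)  txn=BusRd  M[L0]=30
step 3: P1: load  L3  ⟶  IEII  (L3)  txn=BusRd  M[L3]=10
step 4: P1: store L2 := 40  ⟶  IMII  (L2)  txn=BusRdX  M[L2]=70
step 5: P2: store L3 := 35  ⟶  IIMI  (L3)  txn=BusRdX  M[L3]=10
step 6: P2: store L3 := 18  ⟶  IIMI  (L3)  txn=∅  M[L3]=10
step 7: P0: load  L3  ⟶  SISI  (L3)  txn=BusRd+Flush  M[L3]=18
step 8: P3: store L1 := 98  ⟶  IIIM  (L1)  txn=BusRdX  M[L1]=10
step 9: P0: load  L5  ⟶  EIII  (L5)  txn=BusRd  M[L5]=0
step 10: P2: load  L4  ⟶  IIEI  (L4)  txn=BusRd  M[L4]=90
step 11: P1: store L3 := 89  ⟶  IMII  (L3)  txn=BusRdX  M[L3]=18
step 12: P2: load  L3  ⟶  ISSI  (L3)  txn=BusRd+Flush  M[L3]=89
step 13: P0: load  L1  ⟶  SIIS  (L1)  txn=BusRd+Flush  M[L1]=98
step 14: P0: load  L3  ⟶  SSSI  (L3)  txn=BusRd  M[L3]=89
step 15: P0: load  L3  ⟶  SSSI  (L3)  txn=∅  M[L3]=89
step 16: P3: load  L3  ⟶  SSSS  (L3)  txn=BusRd  M[L3]=89
step 17: P1: load  L3  ⟶  SSSS  (L3)  txn=∅  M[L3]=89
step 18: P0: store L3 := 35  ⟶  MIII  (L3)  txn=BusUpgr  M[L3]=89
step 19: P0: load  L3  ⟶  MIII  (L3)  txn=∅  M[L3]=89
step 20: P0: load  L3  ⟶  MIII  (L3)  txn=∅  M[L3]=89

state = I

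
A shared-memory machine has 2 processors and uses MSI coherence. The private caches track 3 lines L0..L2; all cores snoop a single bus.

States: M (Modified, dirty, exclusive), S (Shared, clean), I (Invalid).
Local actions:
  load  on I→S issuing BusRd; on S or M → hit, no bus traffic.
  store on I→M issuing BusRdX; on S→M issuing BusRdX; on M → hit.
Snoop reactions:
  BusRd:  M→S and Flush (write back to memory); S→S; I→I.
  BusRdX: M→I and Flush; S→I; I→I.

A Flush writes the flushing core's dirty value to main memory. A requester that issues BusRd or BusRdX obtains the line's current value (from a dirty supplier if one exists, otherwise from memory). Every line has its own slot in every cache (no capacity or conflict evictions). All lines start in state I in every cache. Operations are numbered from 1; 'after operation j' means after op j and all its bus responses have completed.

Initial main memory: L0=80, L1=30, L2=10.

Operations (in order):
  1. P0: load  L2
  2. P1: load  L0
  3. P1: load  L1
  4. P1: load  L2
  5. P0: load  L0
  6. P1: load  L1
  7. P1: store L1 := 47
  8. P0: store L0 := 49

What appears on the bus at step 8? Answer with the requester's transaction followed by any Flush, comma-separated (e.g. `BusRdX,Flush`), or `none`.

[1] P0: load  L2 | P0:S(10), P1:I | bus: BusRd
[2] P1: load  L0 | P0:I, P1:S(80) | bus: BusRd
[3] P1: load  L1 | P0:I, P1:S(30) | bus: BusRd
[4] P1: load  L2 | P0:S(10), P1:S(10) | bus: BusRd
[5] P0: load  L0 | P0:S(80), P1:S(80) | bus: BusRd
[6] P1: load  L1 | P0:I, P1:S(30) | bus: none
[7] P1: store L1 := 47 | P0:I, P1:M(47) | bus: BusRdX
[8] P0: store L0 := 49 | P0:M(49), P1:I | bus: BusRdX

bus = BusRdX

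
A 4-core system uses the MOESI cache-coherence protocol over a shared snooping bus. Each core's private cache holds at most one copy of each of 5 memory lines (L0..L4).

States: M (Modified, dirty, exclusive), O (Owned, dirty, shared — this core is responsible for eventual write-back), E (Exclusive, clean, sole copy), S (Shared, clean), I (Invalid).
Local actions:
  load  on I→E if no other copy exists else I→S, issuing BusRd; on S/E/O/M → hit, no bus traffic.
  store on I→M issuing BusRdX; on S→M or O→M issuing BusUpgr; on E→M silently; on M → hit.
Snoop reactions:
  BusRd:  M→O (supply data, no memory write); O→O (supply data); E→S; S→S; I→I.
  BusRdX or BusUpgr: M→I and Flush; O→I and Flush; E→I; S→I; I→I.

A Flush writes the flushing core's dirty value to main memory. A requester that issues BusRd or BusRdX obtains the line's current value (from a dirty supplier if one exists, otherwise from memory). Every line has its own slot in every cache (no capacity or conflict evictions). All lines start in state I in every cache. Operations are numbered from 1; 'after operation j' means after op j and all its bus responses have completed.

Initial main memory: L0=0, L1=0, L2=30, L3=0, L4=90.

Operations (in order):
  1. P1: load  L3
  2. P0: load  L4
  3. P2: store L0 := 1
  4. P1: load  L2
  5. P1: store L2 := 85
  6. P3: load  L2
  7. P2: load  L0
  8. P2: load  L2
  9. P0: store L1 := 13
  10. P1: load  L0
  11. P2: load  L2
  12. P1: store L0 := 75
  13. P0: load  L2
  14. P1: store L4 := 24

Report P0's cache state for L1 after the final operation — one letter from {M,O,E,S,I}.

1. P1: load  L3  bus=[BusRd]  L3: P0=I P1=E P2=I P3=I  mem[L3]=0
2. P0: load  L4  bus=[BusRd]  L4: P0=E P1=I P2=I P3=I  mem[L4]=90
3. P2: store L0 := 1  bus=[BusRdX]  L0: P0=I P1=I P2=M P3=I  mem[L0]=0
4. P1: load  L2  bus=[BusRd]  L2: P0=I P1=E P2=I P3=I  mem[L2]=30
5. P1: store L2 := 85  bus=[-]  L2: P0=I P1=M P2=I P3=I  mem[L2]=30
6. P3: load  L2  bus=[BusRd]  L2: P0=I P1=O P2=I P3=S  mem[L2]=30
7. P2: load  L0  bus=[-]  L0: P0=I P1=I P2=M P3=I  mem[L0]=0
8. P2: load  L2  bus=[BusRd]  L2: P0=I P1=O P2=S P3=S  mem[L2]=30
9. P0: store L1 := 13  bus=[BusRdX]  L1: P0=M P1=I P2=I P3=I  mem[L1]=0
10. P1: load  L0  bus=[BusRd]  L0: P0=I P1=S P2=O P3=I  mem[L0]=0
11. P2: load  L2  bus=[-]  L2: P0=I P1=O P2=S P3=S  mem[L2]=30
12. P1: store L0 := 75  bus=[BusUpgr,Flush]  L0: P0=I P1=M P2=I P3=I  mem[L0]=1
13. P0: load  L2  bus=[BusRd]  L2: P0=S P1=O P2=S P3=S  mem[L2]=30
14. P1: store L4 := 24  bus=[BusRdX]  L4: P0=I P1=M P2=I P3=I  mem[L4]=90

state = M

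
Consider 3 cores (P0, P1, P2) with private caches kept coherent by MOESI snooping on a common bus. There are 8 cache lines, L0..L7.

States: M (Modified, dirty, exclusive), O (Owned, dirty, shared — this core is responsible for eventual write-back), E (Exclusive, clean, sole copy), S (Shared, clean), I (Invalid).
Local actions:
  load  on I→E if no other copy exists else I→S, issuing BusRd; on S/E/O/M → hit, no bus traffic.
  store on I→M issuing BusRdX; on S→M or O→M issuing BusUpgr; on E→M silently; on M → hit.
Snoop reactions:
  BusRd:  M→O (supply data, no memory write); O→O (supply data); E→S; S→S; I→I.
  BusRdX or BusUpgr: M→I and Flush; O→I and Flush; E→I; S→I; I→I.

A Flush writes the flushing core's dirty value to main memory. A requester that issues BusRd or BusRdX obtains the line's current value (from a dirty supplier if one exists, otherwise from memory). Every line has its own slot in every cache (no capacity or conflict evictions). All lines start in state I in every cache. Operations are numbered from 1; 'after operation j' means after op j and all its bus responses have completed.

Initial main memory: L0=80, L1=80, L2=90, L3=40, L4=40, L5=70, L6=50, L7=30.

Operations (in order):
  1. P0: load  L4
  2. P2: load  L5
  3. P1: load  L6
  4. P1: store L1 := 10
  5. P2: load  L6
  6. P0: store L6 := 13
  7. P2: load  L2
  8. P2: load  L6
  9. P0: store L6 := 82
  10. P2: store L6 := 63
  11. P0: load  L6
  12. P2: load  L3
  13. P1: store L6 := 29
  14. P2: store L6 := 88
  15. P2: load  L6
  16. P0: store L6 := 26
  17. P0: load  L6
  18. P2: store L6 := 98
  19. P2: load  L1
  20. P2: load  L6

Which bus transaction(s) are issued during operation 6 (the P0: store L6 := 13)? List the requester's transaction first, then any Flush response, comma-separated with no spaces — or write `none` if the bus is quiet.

1. P0: load  L4  bus=[BusRd]  L4: P0=E P1=I P2=I  mem[L4]=40
2. P2: load  L5  bus=[BusRd]  L5: P0=I P1=I P2=E  mem[L5]=70
3. P1: load  L6  bus=[BusRd]  L6: P0=I P1=E P2=I  mem[L6]=50
4. P1: store L1 := 10  bus=[BusRdX]  L1: P0=I P1=M P2=I  mem[L1]=80
5. P2: load  L6  bus=[BusRd]  L6: P0=I P1=S P2=S  mem[L6]=50
6. P0: store L6 := 13  bus=[BusRdX]  L6: P0=M P1=I P2=I  mem[L6]=50
7. P2: load  L2  bus=[BusRd]  L2: P0=I P1=I P2=E  mem[L2]=90
8. P2: load  L6  bus=[BusRd]  L6: P0=O P1=I P2=S  mem[L6]=50
9. P0: store L6 := 82  bus=[BusUpgr]  L6: P0=M P1=I P2=I  mem[L6]=50
10. P2: store L6 := 63  bus=[BusRdX,Flush]  L6: P0=I P1=I P2=M  mem[L6]=82
11. P0: load  L6  bus=[BusRd]  L6: P0=S P1=I P2=O  mem[L6]=82
12. P2: load  L3  bus=[BusRd]  L3: P0=I P1=I P2=E  mem[L3]=40
13. P1: store L6 := 29  bus=[BusRdX,Flush]  L6: P0=I P1=M P2=I  mem[L6]=63
14. P2: store L6 := 88  bus=[BusRdX,Flush]  L6: P0=I P1=I P2=M  mem[L6]=29
15. P2: load  L6  bus=[-]  L6: P0=I P1=I P2=M  mem[L6]=29
16. P0: store L6 := 26  bus=[BusRdX,Flush]  L6: P0=M P1=I P2=I  mem[L6]=88
17. P0: load  L6  bus=[-]  L6: P0=M P1=I P2=I  mem[L6]=88
18. P2: store L6 := 98  bus=[BusRdX,Flush]  L6: P0=I P1=I P2=M  mem[L6]=26
19. P2: load  L1  bus=[BusRd]  L1: P0=I P1=O P2=S  mem[L1]=80
20. P2: load  L6  bus=[-]  L6: P0=I P1=I P2=M  mem[L6]=26

bus = BusRdX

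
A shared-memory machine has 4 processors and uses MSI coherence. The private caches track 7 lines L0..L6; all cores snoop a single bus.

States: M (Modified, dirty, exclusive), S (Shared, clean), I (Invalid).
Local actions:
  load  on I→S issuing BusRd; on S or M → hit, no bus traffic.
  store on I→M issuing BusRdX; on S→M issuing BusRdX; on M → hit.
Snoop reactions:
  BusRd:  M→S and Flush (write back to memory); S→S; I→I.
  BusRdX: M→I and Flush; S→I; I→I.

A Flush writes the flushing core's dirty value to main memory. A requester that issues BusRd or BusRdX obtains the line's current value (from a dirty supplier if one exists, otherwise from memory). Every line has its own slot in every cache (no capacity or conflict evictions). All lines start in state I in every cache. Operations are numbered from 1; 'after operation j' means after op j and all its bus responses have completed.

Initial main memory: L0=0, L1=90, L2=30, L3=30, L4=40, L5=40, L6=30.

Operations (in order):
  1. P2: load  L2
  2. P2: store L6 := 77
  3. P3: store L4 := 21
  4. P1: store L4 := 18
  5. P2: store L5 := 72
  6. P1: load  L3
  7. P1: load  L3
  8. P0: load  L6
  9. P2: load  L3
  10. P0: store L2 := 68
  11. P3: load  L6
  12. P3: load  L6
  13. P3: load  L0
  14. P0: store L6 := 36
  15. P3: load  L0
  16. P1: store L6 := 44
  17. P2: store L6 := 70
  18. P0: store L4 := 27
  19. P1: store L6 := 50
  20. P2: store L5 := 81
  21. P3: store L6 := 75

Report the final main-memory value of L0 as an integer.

1. P2: load  L2  bus=[BusRd]  L2: P0=I P1=I P2=S P3=I  mem[L2]=30
2. P2: store L6 := 77  bus=[BusRdX]  L6: P0=I P1=I P2=M P3=I  mem[L6]=30
3. P3: store L4 := 21  bus=[BusRdX]  L4: P0=I P1=I P2=I P3=M  mem[L4]=40
4. P1: store L4 := 18  bus=[BusRdX,Flush]  L4: P0=I P1=M P2=I P3=I  mem[L4]=21
5. P2: store L5 := 72  bus=[BusRdX]  L5: P0=I P1=I P2=M P3=I  mem[L5]=40
6. P1: load  L3  bus=[BusRd]  L3: P0=I P1=S P2=I P3=I  mem[L3]=30
7. P1: load  L3  bus=[-]  L3: P0=I P1=S P2=I P3=I  mem[L3]=30
8. P0: load  L6  bus=[BusRd,Flush]  L6: P0=S P1=I P2=S P3=I  mem[L6]=77
9. P2: load  L3  bus=[BusRd]  L3: P0=I P1=S P2=S P3=I  mem[L3]=30
10. P0: store L2 := 68  bus=[BusRdX]  L2: P0=M P1=I P2=I P3=I  mem[L2]=30
11. P3: load  L6  bus=[BusRd]  L6: P0=S P1=I P2=S P3=S  mem[L6]=77
12. P3: load  L6  bus=[-]  L6: P0=S P1=I P2=S P3=S  mem[L6]=77
13. P3: load  L0  bus=[BusRd]  L0: P0=I P1=I P2=I P3=S  mem[L0]=0
14. P0: store L6 := 36  bus=[BusRdX]  L6: P0=M P1=I P2=I P3=I  mem[L6]=77
15. P3: load  L0  bus=[-]  L0: P0=I P1=I P2=I P3=S  mem[L0]=0
16. P1: store L6 := 44  bus=[BusRdX,Flush]  L6: P0=I P1=M P2=I P3=I  mem[L6]=36
17. P2: store L6 := 70  bus=[BusRdX,Flush]  L6: P0=I P1=I P2=M P3=I  mem[L6]=44
18. P0: store L4 := 27  bus=[BusRdX,Flush]  L4: P0=M P1=I P2=I P3=I  mem[L4]=18
19. P1: store L6 := 50  bus=[BusRdX,Flush]  L6: P0=I P1=M P2=I P3=I  mem[L6]=70
20. P2: store L5 := 81  bus=[-]  L5: P0=I P1=I P2=M P3=I  mem[L5]=40
21. P3: store L6 := 75  bus=[BusRdX,Flush]  L6: P0=I P1=I P2=I P3=M  mem[L6]=50

memory[L0] = 0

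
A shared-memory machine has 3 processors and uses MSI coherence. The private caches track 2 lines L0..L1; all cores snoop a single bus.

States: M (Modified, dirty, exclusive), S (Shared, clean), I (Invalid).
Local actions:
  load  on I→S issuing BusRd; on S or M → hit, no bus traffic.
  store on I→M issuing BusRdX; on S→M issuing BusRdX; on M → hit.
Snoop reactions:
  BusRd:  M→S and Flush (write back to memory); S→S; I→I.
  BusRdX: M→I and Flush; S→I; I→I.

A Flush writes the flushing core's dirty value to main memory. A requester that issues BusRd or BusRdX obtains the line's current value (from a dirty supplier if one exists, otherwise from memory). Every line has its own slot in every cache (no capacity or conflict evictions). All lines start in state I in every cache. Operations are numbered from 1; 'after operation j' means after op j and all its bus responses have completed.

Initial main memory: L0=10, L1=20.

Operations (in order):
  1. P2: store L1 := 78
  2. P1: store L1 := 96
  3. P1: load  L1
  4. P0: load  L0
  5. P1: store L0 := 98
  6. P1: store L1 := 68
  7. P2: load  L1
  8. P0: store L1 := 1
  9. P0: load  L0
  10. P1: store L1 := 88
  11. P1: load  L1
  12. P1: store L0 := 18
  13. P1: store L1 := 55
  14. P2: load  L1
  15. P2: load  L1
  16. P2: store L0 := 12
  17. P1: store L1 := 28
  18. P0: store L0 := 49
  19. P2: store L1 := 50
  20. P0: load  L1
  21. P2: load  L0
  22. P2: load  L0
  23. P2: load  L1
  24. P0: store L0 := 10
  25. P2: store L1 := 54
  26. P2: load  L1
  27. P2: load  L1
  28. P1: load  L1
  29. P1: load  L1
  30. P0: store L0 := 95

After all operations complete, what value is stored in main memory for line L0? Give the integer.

[1] P2: store L1 := 78 | P0:I, P1:I, P2:M(78) | bus: BusRdX
[2] P1: store L1 := 96 | P0:I, P1:M(96), P2:I | bus: BusRdX,Flush
[3] P1: load  L1 | P0:I, P1:M(96), P2:I | bus: none
[4] P0: load  L0 | P0:S(10), P1:I, P2:I | bus: BusRd
[5] P1: store L0 := 98 | P0:I, P1:M(98), P2:I | bus: BusRdX
[6] P1: store L1 := 68 | P0:I, P1:M(68), P2:I | bus: none
[7] P2: load  L1 | P0:I, P1:S(68), P2:S(68) | bus: BusRd,Flush
[8] P0: store L1 := 1 | P0:M(1), P1:I, P2:I | bus: BusRdX
[9] P0: load  L0 | P0:S(98), P1:S(98), P2:I | bus: BusRd,Flush
[10] P1: store L1 := 88 | P0:I, P1:M(88), P2:I | bus: BusRdX,Flush
[11] P1: load  L1 | P0:I, P1:M(88), P2:I | bus: none
[12] P1: store L0 := 18 | P0:I, P1:M(18), P2:I | bus: BusRdX
[13] P1: store L1 := 55 | P0:I, P1:M(55), P2:I | bus: none
[14] P2: load  L1 | P0:I, P1:S(55), P2:S(55) | bus: BusRd,Flush
[15] P2: load  L1 | P0:I, P1:S(55), P2:S(55) | bus: none
[16] P2: store L0 := 12 | P0:I, P1:I, P2:M(12) | bus: BusRdX,Flush
[17] P1: store L1 := 28 | P0:I, P1:M(28), P2:I | bus: BusRdX
[18] P0: store L0 := 49 | P0:M(49), P1:I, P2:I | bus: BusRdX,Flush
[19] P2: store L1 := 50 | P0:I, P1:I, P2:M(50) | bus: BusRdX,Flush
[20] P0: load  L1 | P0:S(50), P1:I, P2:S(50) | bus: BusRd,Flush
[21] P2: load  L0 | P0:S(49), P1:I, P2:S(49) | bus: BusRd,Flush
[22] P2: load  L0 | P0:S(49), P1:I, P2:S(49) | bus: none
[23] P2: load  L1 | P0:S(50), P1:I, P2:S(50) | bus: none
[24] P0: store L0 := 10 | P0:M(10), P1:I, P2:I | bus: BusRdX
[25] P2: store L1 := 54 | P0:I, P1:I, P2:M(54) | bus: BusRdX
[26] P2: load  L1 | P0:I, P1:I, P2:M(54) | bus: none
[27] P2: load  L1 | P0:I, P1:I, P2:M(54) | bus: none
[28] P1: load  L1 | P0:I, P1:S(54), P2:S(54) | bus: BusRd,Flush
[29] P1: load  L1 | P0:I, P1:S(54), P2:S(54) | bus: none
[30] P0: store L0 := 95 | P0:M(95), P1:I, P2:I | bus: none

memory[L0] = 49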